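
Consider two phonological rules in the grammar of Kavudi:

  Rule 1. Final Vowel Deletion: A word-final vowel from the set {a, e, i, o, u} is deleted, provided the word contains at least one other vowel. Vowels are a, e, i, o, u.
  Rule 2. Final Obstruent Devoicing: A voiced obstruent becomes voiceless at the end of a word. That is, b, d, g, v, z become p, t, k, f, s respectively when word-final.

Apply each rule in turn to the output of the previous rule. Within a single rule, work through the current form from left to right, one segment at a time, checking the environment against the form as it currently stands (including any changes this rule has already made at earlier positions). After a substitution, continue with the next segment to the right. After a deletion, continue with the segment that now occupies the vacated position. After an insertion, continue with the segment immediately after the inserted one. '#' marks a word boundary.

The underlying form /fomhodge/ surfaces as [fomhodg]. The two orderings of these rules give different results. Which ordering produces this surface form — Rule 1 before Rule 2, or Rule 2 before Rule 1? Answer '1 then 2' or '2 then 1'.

Order 1 then 2:
  1 Final Vowel Deletion: [fomhodge] → [fomhodg]
  2 Final Obstruent Devoicing: [fomhodg] → [fomhodk]
  result: [fomhodk]
Order 2 then 1:
  2 Final Obstruent Devoicing: no change — [fomhodge]
  1 Final Vowel Deletion: [fomhodge] → [fomhodg]
  result: [fomhodg]

2 then 1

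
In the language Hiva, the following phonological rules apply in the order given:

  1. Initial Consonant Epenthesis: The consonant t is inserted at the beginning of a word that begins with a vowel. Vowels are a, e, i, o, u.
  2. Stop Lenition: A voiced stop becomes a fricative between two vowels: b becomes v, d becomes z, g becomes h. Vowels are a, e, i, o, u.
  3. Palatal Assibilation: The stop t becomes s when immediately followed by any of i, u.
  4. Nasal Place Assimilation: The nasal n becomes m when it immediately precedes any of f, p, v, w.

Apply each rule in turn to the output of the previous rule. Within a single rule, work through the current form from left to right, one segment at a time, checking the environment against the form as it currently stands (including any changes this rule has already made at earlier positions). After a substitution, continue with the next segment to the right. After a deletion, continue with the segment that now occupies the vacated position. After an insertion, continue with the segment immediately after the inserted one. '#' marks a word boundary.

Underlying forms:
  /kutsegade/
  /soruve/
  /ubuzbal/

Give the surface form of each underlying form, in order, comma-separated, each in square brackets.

/kutsegade/:
  1 Initial Consonant Epenthesis: no change — [kutsegade]
  2 Stop Lenition: [kutsegade] → [kutsehaze]
  3 Palatal Assibilation: no change — [kutsehaze]
  4 Nasal Place Assimilation: no change — [kutsehaze]
/soruve/:
  1 Initial Consonant Epenthesis: no change — [soruve]
  2 Stop Lenition: no change — [soruve]
  3 Palatal Assibilation: no change — [soruve]
  4 Nasal Place Assimilation: no change — [soruve]
/ubuzbal/:
  1 Initial Consonant Epenthesis: [ubuzbal] → [tubuzbal]
  2 Stop Lenition: [tubuzbal] → [tuvuzbal]
  3 Palatal Assibilation: [tuvuzbal] → [suvuzbal]
  4 Nasal Place Assimilation: no change — [suvuzbal]

[kutsehaze], [soruve], [suvuzbal]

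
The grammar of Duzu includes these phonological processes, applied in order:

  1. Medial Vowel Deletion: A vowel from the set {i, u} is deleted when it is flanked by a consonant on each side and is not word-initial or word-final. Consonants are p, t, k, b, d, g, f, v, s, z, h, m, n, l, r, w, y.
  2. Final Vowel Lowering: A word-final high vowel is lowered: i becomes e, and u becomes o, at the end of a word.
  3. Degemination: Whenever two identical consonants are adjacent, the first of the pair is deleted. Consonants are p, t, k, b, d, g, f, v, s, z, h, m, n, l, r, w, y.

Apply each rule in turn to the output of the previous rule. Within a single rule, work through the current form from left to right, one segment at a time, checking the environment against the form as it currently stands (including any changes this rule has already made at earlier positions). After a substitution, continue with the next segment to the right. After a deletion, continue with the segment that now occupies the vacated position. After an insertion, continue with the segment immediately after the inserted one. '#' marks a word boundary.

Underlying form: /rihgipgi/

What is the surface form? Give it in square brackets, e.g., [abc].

1 Medial Vowel Deletion: [rihgipgi] → [rhgpgi]
2 Final Vowel Lowering: [rhgpgi] → [rhgpge]
3 Degemination: no change — [rhgpge]

[rhgpge]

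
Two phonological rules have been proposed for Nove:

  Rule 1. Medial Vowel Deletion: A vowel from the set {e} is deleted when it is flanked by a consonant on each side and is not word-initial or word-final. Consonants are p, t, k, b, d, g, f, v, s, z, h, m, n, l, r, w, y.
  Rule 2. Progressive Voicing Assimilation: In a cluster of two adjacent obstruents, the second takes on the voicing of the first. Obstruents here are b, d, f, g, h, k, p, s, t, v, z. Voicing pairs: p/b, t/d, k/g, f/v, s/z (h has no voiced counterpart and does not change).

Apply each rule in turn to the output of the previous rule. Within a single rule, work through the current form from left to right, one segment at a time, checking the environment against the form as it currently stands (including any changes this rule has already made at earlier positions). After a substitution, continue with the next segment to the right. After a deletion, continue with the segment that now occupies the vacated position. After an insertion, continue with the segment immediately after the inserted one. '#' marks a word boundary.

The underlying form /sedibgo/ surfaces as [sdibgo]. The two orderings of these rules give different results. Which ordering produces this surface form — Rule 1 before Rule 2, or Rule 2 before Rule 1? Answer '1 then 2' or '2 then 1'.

2 then 1

Order 1 then 2:
  1 Medial Vowel Deletion: [sedibgo] → [sdibgo]
  2 Progressive Voicing Assimilation: [sdibgo] → [stibgo]
  result: [stibgo]
Order 2 then 1:
  2 Progressive Voicing Assimilation: no change — [sedibgo]
  1 Medial Vowel Deletion: [sedibgo] → [sdibgo]
  result: [sdibgo]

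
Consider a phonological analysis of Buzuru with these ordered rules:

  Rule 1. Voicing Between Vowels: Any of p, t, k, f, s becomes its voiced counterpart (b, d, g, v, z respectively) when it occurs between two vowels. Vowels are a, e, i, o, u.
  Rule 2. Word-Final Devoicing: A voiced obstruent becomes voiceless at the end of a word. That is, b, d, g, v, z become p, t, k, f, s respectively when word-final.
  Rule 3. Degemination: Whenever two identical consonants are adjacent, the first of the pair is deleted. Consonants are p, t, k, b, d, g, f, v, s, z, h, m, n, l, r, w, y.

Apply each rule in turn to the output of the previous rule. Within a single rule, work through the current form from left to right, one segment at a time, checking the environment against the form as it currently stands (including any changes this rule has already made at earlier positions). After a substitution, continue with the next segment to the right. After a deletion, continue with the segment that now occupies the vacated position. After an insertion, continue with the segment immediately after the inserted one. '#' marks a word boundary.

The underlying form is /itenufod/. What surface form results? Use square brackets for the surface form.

[idenuvot]

Rule 1 Voicing Between Vowels: [itenufod] → [idenuvod]
Rule 2 Word-Final Devoicing: [idenuvod] → [idenuvot]
Rule 3 Degemination: no change — [idenuvot]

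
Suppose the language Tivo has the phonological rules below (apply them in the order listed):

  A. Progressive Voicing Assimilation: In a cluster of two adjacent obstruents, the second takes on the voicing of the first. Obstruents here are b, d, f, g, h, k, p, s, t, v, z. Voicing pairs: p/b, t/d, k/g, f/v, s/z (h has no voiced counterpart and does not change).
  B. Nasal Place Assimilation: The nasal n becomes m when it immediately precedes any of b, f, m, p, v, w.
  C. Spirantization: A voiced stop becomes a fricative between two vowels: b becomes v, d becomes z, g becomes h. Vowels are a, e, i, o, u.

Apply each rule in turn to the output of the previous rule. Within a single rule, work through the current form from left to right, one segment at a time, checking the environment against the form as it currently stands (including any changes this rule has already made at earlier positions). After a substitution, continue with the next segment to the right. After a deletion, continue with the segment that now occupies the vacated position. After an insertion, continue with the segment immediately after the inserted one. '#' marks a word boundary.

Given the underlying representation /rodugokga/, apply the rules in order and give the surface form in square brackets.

A Progressive Voicing Assimilation: [rodugokga] → [rodugokka]
B Nasal Place Assimilation: no change — [rodugokka]
C Spirantization: [rodugokka] → [rozuhokka]

[rozuhokka]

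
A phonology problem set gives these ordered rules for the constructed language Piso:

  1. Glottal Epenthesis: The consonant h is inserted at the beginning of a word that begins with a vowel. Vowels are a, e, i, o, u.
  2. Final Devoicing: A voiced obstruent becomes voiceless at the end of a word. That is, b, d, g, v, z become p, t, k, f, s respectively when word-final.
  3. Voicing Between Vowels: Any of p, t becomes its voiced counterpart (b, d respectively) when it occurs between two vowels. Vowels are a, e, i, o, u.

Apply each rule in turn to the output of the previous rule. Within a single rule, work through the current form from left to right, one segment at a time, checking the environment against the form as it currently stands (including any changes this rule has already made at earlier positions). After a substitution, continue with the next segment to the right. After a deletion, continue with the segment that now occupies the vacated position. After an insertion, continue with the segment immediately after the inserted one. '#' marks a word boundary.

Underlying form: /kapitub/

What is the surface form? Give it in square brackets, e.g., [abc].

[kabidup]

1 Glottal Epenthesis: no change — [kapitub]
2 Final Devoicing: [kapitub] → [kapitup]
3 Voicing Between Vowels: [kapitup] → [kabidup]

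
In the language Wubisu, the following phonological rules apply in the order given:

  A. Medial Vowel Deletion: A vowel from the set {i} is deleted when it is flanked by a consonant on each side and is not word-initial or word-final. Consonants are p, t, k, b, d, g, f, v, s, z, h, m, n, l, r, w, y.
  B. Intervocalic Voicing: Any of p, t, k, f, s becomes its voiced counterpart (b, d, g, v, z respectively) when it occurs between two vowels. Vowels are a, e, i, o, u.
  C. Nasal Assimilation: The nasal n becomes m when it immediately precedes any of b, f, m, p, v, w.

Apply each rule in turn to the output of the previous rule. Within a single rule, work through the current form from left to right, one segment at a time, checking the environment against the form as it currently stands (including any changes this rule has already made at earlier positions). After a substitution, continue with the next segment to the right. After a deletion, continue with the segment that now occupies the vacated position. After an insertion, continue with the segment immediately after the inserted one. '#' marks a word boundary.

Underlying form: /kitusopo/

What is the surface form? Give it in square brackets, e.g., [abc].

[ktuzobo]

A Medial Vowel Deletion: [kitusopo] → [ktusopo]
B Intervocalic Voicing: [ktusopo] → [ktuzobo]
C Nasal Assimilation: no change — [ktuzobo]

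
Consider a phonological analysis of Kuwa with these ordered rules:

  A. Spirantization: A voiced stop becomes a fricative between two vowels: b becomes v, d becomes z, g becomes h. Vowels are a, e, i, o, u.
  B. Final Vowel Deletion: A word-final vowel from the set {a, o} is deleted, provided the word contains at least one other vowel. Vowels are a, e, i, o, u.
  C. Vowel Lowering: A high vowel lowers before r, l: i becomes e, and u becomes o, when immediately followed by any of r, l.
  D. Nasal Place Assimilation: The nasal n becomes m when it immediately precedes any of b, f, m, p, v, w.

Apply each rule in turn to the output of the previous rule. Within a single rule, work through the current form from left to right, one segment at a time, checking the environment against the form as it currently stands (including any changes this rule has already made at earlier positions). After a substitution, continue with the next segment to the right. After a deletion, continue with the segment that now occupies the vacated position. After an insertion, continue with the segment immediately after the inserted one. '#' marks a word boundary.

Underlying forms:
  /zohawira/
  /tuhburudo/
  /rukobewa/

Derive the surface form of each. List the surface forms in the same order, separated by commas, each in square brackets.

/zohawira/:
  A Spirantization: no change — [zohawira]
  B Final Vowel Deletion: [zohawira] → [zohawir]
  C Vowel Lowering: [zohawir] → [zohawer]
  D Nasal Place Assimilation: no change — [zohawer]
/tuhburudo/:
  A Spirantization: [tuhburudo] → [tuhburuzo]
  B Final Vowel Deletion: [tuhburuzo] → [tuhburuz]
  C Vowel Lowering: [tuhburuz] → [tuhboruz]
  D Nasal Place Assimilation: no change — [tuhboruz]
/rukobewa/:
  A Spirantization: [rukobewa] → [rukovewa]
  B Final Vowel Deletion: [rukovewa] → [rukovew]
  C Vowel Lowering: no change — [rukovew]
  D Nasal Place Assimilation: no change — [rukovew]

[zohawer], [tuhboruz], [rukovew]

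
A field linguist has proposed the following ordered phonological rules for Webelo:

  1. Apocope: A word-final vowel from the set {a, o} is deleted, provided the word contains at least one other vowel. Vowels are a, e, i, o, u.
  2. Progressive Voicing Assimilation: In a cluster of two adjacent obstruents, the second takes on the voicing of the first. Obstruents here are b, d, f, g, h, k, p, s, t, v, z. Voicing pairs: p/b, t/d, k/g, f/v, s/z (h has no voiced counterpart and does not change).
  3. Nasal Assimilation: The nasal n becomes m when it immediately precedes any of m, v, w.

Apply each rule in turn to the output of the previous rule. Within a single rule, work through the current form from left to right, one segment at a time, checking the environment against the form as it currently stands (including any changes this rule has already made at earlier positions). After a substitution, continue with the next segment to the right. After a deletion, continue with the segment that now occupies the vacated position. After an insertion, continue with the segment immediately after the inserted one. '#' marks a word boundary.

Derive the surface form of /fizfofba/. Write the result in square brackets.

[fizvofp]

1 Apocope: [fizfofba] → [fizfofb]
2 Progressive Voicing Assimilation: [fizfofb] → [fizvofp]
3 Nasal Assimilation: no change — [fizvofp]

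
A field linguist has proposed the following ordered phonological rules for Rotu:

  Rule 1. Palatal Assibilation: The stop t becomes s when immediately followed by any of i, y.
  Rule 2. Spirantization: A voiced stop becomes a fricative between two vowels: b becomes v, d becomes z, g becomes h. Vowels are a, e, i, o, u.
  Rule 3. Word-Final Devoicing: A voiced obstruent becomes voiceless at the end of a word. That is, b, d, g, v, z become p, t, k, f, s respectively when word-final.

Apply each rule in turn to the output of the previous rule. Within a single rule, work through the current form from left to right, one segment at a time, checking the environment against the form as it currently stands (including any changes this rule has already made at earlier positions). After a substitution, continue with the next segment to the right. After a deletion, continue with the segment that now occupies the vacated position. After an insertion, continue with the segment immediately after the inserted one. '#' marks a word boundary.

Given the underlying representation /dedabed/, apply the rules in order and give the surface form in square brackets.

[dezavet]

Rule 1 Palatal Assibilation: no change — [dedabed]
Rule 2 Spirantization: [dedabed] → [dezaved]
Rule 3 Word-Final Devoicing: [dezaved] → [dezavet]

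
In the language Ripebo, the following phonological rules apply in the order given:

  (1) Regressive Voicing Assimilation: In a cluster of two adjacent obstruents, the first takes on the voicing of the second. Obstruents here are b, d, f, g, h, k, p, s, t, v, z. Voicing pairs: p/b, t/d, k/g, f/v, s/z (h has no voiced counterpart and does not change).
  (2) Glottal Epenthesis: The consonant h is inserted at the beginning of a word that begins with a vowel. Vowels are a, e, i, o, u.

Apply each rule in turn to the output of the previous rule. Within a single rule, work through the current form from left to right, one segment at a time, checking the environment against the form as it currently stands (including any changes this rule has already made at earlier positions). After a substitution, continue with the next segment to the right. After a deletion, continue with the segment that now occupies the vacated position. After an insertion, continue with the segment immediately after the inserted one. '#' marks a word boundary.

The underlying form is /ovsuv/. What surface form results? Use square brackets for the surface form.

(1) Regressive Voicing Assimilation: [ovsuv] → [ofsuv]
(2) Glottal Epenthesis: [ofsuv] → [hofsuv]

[hofsuv]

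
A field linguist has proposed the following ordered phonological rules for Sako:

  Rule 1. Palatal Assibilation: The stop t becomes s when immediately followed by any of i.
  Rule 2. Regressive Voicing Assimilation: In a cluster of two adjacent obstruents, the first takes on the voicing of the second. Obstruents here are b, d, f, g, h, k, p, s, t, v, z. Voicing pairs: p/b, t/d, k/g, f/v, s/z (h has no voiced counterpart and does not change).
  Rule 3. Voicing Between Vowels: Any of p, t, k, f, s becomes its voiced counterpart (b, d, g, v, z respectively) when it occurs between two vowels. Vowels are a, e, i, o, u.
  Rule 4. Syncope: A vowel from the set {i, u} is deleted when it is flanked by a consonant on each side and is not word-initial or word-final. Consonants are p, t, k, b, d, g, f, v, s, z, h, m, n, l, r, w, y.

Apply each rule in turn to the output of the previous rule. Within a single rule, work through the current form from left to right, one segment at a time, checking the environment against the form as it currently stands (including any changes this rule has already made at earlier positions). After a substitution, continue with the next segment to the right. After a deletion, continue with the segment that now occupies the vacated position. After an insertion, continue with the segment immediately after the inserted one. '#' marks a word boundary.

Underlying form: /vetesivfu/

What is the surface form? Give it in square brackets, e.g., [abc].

[vedezffu]

Rule 1 Palatal Assibilation: no change — [vetesivfu]
Rule 2 Regressive Voicing Assimilation: [vetesivfu] → [vetesiffu]
Rule 3 Voicing Between Vowels: [vetesiffu] → [vedeziffu]
Rule 4 Syncope: [vedeziffu] → [vedezffu]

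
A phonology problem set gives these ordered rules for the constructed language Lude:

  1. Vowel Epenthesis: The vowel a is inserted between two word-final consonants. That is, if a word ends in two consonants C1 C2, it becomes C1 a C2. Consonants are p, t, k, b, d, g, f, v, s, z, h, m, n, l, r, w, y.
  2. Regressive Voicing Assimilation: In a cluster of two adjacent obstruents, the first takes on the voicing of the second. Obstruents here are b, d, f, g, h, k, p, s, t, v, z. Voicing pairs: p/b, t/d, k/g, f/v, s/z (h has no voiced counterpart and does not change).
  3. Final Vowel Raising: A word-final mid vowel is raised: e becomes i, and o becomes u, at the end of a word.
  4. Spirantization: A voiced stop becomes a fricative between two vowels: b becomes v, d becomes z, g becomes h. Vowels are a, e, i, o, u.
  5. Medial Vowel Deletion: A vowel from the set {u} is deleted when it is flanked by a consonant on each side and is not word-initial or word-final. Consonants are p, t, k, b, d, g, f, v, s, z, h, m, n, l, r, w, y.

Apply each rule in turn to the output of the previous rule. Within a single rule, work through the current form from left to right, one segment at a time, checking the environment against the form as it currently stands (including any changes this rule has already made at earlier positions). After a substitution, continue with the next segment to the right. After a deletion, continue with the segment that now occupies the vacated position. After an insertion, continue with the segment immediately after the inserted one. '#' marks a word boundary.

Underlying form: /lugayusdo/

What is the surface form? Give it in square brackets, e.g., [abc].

[lhayzdu]

1 Vowel Epenthesis: no change — [lugayusdo]
2 Regressive Voicing Assimilation: [lugayusdo] → [lugayuzdo]
3 Final Vowel Raising: [lugayuzdo] → [lugayuzdu]
4 Spirantization: [lugayuzdu] → [luhayuzdu]
5 Medial Vowel Deletion: [luhayuzdu] → [lhayzdu]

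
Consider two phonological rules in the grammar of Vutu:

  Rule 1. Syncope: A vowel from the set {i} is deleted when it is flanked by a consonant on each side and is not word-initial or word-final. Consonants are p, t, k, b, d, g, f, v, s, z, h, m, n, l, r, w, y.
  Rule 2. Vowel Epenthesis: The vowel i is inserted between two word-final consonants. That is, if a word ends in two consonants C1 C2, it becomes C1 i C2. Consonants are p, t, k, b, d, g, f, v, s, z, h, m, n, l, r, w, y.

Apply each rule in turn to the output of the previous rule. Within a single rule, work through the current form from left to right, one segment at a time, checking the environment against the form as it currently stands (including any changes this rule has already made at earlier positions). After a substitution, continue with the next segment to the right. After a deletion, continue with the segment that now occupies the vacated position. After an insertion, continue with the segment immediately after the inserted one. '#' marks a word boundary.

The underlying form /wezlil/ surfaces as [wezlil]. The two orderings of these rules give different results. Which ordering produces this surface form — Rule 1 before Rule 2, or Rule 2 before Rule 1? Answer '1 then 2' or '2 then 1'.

1 then 2

Order 1 then 2:
  1 Syncope: [wezlil] → [wezll]
  2 Vowel Epenthesis: [wezll] → [wezlil]
  result: [wezlil]
Order 2 then 1:
  2 Vowel Epenthesis: no change — [wezlil]
  1 Syncope: [wezlil] → [wezll]
  result: [wezll]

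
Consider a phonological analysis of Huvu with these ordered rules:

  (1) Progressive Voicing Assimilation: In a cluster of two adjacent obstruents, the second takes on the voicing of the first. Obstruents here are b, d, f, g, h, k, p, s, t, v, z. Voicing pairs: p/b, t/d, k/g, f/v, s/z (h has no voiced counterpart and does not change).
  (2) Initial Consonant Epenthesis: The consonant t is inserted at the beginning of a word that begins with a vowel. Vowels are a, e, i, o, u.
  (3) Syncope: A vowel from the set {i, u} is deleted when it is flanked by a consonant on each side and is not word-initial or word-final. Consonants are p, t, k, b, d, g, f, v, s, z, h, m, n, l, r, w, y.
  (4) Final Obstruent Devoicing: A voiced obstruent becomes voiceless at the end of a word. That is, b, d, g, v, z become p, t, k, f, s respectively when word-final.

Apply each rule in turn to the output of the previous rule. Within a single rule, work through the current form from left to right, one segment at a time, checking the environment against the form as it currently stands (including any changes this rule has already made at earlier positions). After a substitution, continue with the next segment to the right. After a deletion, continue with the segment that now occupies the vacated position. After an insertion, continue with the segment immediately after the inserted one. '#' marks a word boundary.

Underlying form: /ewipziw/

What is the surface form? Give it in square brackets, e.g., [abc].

[tewpsw]

(1) Progressive Voicing Assimilation: [ewipziw] → [ewipsiw]
(2) Initial Consonant Epenthesis: [ewipsiw] → [tewipsiw]
(3) Syncope: [tewipsiw] → [tewpsw]
(4) Final Obstruent Devoicing: no change — [tewpsw]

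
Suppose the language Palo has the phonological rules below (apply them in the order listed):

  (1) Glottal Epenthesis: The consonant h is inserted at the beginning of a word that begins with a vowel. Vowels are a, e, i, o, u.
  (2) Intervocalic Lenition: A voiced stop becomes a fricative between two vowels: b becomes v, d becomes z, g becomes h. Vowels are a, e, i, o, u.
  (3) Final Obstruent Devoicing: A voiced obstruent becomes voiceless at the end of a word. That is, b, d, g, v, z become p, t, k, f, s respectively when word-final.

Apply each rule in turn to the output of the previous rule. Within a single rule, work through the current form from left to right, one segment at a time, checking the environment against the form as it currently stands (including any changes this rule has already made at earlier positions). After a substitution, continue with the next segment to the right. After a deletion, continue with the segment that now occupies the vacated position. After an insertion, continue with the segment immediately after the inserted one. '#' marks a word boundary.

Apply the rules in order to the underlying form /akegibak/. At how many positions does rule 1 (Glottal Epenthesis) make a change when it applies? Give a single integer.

1

(1) Glottal Epenthesis: [akegibak] → [hakegibak]
(2) Intervocalic Lenition: [hakegibak] → [hakehivak]
(3) Final Obstruent Devoicing: no change — [hakehivak]
Rule 1 changed 1 position(s).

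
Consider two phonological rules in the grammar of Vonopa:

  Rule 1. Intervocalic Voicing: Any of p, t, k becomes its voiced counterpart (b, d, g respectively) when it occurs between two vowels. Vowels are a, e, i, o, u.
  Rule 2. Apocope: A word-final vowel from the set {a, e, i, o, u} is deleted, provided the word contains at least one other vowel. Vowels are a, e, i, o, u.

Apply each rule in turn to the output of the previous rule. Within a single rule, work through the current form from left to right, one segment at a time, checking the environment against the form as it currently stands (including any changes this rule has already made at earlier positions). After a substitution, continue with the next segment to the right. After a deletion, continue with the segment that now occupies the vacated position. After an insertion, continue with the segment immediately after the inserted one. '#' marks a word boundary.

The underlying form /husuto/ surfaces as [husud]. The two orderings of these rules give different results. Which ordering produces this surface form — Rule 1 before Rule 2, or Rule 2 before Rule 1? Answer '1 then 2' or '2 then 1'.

Order 1 then 2:
  1 Intervocalic Voicing: [husuto] → [husudo]
  2 Apocope: [husudo] → [husud]
  result: [husud]
Order 2 then 1:
  2 Apocope: [husuto] → [husut]
  1 Intervocalic Voicing: no change — [husut]
  result: [husut]

1 then 2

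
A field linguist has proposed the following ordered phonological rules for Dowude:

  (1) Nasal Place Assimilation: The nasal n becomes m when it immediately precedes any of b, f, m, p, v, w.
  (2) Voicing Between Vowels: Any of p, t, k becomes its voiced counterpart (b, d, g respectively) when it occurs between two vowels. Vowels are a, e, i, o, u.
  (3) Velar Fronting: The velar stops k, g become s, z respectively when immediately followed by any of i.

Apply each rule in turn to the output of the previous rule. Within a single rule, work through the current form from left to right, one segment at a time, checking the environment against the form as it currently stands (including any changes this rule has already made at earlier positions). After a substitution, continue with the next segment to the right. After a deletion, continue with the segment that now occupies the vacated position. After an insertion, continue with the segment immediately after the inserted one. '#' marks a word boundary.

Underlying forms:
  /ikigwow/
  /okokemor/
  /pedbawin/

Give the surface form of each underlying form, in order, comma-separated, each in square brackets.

/ikigwow/:
  (1) Nasal Place Assimilation: no change — [ikigwow]
  (2) Voicing Between Vowels: [ikigwow] → [igigwow]
  (3) Velar Fronting: [igigwow] → [izigwow]
/okokemor/:
  (1) Nasal Place Assimilation: no change — [okokemor]
  (2) Voicing Between Vowels: [okokemor] → [ogogemor]
  (3) Velar Fronting: no change — [ogogemor]
/pedbawin/:
  (1) Nasal Place Assimilation: no change — [pedbawin]
  (2) Voicing Between Vowels: no change — [pedbawin]
  (3) Velar Fronting: no change — [pedbawin]

[izigwow], [ogogemor], [pedbawin]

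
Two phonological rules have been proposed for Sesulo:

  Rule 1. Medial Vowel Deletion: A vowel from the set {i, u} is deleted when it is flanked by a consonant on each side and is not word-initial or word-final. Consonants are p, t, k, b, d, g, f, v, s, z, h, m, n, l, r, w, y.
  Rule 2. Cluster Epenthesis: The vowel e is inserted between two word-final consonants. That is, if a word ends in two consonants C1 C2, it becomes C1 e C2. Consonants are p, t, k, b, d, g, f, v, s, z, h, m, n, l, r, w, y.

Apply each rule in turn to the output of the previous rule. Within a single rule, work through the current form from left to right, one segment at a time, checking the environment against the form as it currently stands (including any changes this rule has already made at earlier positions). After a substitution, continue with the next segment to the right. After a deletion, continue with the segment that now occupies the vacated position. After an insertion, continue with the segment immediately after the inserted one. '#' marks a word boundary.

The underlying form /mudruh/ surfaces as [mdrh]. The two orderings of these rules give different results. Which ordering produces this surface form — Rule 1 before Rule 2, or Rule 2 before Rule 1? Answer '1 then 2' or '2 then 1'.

Order 1 then 2:
  1 Medial Vowel Deletion: [mudruh] → [mdrh]
  2 Cluster Epenthesis: [mdrh] → [mdreh]
  result: [mdreh]
Order 2 then 1:
  2 Cluster Epenthesis: no change — [mudruh]
  1 Medial Vowel Deletion: [mudruh] → [mdrh]
  result: [mdrh]

2 then 1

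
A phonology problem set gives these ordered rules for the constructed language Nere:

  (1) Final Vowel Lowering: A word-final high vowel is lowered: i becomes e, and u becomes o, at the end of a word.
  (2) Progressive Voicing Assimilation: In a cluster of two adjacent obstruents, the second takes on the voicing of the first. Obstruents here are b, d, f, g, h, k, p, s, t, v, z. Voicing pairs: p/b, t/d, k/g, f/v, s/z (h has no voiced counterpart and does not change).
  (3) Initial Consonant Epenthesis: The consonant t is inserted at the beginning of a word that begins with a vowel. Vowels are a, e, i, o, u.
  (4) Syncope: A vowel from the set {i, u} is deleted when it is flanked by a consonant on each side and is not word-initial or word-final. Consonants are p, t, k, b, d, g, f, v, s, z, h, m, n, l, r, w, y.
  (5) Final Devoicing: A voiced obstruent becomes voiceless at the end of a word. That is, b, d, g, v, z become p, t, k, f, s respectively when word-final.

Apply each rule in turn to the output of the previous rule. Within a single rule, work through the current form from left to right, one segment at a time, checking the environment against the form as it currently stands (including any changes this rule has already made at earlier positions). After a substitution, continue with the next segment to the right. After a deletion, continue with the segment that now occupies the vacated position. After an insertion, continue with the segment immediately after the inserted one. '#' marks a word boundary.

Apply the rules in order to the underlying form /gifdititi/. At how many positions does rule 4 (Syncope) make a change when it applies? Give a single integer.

(1) Final Vowel Lowering: [gifdititi] → [gifditite]
(2) Progressive Voicing Assimilation: [gifditite] → [giftitite]
(3) Initial Consonant Epenthesis: no change — [giftitite]
(4) Syncope: [giftitite] → [gfttte]
(5) Final Devoicing: no change — [gfttte]
Rule 4 changed 3 position(s).

3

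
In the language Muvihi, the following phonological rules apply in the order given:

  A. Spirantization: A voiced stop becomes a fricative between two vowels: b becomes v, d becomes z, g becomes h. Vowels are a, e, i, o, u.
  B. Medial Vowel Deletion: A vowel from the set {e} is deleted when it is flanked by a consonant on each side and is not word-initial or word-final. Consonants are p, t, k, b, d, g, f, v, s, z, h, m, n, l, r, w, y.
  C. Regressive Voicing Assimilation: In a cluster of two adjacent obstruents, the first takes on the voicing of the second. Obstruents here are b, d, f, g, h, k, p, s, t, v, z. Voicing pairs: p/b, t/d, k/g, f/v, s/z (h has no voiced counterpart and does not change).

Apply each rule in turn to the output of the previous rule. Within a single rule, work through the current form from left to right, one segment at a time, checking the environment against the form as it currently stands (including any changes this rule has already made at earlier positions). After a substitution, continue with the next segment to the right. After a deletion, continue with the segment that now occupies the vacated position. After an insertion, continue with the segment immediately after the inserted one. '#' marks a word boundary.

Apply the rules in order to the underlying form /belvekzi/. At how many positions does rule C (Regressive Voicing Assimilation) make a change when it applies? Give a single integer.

2

A Spirantization: no change — [belvekzi]
B Medial Vowel Deletion: [belvekzi] → [blvkzi]
C Regressive Voicing Assimilation: [blvkzi] → [blfgzi]
Rule C changed 2 position(s).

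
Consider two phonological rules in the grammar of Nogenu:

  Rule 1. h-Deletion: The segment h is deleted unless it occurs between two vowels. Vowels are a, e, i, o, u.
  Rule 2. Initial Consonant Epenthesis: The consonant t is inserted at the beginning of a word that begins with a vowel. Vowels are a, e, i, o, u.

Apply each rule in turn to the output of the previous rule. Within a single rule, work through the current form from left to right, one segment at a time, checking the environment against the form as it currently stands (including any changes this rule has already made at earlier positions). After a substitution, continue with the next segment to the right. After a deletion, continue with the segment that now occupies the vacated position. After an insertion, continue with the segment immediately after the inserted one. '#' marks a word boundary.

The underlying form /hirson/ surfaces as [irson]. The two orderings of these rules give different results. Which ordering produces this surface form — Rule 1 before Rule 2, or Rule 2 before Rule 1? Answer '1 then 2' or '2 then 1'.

2 then 1

Order 1 then 2:
  1 h-Deletion: [hirson] → [irson]
  2 Initial Consonant Epenthesis: [irson] → [tirson]
  result: [tirson]
Order 2 then 1:
  2 Initial Consonant Epenthesis: no change — [hirson]
  1 h-Deletion: [hirson] → [irson]
  result: [irson]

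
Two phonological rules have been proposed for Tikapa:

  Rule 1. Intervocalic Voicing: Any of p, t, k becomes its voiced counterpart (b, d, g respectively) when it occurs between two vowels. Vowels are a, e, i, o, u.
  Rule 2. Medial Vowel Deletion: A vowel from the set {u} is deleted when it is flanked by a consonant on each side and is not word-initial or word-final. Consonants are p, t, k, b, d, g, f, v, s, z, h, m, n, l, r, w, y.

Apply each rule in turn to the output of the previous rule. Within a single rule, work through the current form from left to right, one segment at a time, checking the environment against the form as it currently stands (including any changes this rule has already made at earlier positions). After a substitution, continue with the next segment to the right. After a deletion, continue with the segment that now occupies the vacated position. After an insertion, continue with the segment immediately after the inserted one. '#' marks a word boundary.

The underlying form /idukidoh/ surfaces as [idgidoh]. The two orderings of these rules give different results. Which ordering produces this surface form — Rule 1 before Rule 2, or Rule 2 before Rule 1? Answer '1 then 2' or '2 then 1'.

1 then 2

Order 1 then 2:
  1 Intervocalic Voicing: [idukidoh] → [idugidoh]
  2 Medial Vowel Deletion: [idugidoh] → [idgidoh]
  result: [idgidoh]
Order 2 then 1:
  2 Medial Vowel Deletion: [idukidoh] → [idkidoh]
  1 Intervocalic Voicing: no change — [idkidoh]
  result: [idkidoh]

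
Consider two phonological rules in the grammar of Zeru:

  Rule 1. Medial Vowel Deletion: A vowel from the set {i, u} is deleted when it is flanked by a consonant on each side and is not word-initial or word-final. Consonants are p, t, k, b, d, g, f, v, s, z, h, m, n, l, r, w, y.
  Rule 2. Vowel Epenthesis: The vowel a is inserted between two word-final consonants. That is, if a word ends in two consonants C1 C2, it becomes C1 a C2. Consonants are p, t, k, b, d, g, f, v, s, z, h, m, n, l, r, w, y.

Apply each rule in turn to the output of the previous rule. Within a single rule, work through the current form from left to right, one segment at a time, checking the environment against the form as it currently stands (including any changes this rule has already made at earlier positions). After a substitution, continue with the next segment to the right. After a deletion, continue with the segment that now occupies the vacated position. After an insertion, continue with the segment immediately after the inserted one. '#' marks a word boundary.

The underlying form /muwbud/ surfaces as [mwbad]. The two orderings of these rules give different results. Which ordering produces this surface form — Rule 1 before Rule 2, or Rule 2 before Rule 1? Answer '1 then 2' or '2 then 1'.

1 then 2

Order 1 then 2:
  1 Medial Vowel Deletion: [muwbud] → [mwbd]
  2 Vowel Epenthesis: [mwbd] → [mwbad]
  result: [mwbad]
Order 2 then 1:
  2 Vowel Epenthesis: no change — [muwbud]
  1 Medial Vowel Deletion: [muwbud] → [mwbd]
  result: [mwbd]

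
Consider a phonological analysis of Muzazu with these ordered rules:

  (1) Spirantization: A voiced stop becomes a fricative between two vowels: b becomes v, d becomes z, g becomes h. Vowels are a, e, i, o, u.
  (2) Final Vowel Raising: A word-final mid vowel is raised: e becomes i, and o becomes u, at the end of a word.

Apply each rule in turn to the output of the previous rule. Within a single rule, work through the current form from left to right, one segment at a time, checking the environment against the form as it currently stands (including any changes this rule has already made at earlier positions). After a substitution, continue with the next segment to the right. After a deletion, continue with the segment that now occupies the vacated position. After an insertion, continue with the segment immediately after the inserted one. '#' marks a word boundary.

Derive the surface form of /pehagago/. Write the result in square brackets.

(1) Spirantization: [pehagago] → [pehahaho]
(2) Final Vowel Raising: [pehahaho] → [pehahahu]

[pehahahu]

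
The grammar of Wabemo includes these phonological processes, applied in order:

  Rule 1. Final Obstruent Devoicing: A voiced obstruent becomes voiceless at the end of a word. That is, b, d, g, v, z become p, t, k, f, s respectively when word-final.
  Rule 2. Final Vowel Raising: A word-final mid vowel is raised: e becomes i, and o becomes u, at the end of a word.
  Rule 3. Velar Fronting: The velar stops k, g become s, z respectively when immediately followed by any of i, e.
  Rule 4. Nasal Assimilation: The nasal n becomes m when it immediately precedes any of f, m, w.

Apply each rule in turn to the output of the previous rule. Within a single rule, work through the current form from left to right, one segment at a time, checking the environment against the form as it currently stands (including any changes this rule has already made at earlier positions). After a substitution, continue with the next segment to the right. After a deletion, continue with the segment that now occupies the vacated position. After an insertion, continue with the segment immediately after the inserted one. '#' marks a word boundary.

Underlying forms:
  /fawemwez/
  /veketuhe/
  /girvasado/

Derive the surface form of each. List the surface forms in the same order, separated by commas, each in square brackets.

[fawemwes], [vesetuhi], [zirvasadu]

/fawemwez/:
  Rule 1 Final Obstruent Devoicing: [fawemwez] → [fawemwes]
  Rule 2 Final Vowel Raising: no change — [fawemwes]
  Rule 3 Velar Fronting: no change — [fawemwes]
  Rule 4 Nasal Assimilation: no change — [fawemwes]
/veketuhe/:
  Rule 1 Final Obstruent Devoicing: no change — [veketuhe]
  Rule 2 Final Vowel Raising: [veketuhe] → [veketuhi]
  Rule 3 Velar Fronting: [veketuhi] → [vesetuhi]
  Rule 4 Nasal Assimilation: no change — [vesetuhi]
/girvasado/:
  Rule 1 Final Obstruent Devoicing: no change — [girvasado]
  Rule 2 Final Vowel Raising: [girvasado] → [girvasadu]
  Rule 3 Velar Fronting: [girvasadu] → [zirvasadu]
  Rule 4 Nasal Assimilation: no change — [zirvasadu]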